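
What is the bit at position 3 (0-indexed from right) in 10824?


0b10101001001000, position 3 = 1

1


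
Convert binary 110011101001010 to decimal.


110011101001010 in decimal = 26442

26442


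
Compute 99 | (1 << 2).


99 | (1 << 2) = 99 | 4 = 103

103


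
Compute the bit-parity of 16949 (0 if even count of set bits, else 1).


0b100001000110101 has 6 ones => parity 0

0


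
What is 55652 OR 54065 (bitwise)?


0b1101100101100100 | 0b1101001100110001 = 0b1101101101110101 = 56181

56181


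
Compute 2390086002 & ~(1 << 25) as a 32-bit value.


2390086002 & ~(1 << 25) = 2356531570

2356531570


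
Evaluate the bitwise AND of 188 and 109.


0b10111100 & 0b1101101 = 0b101100 = 44

44


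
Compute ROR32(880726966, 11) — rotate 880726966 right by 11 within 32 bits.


Rotate 0b110100011111101101001110110110 right by 11 (32-bit) = 0b1110110110001101000111111011010 = 1992724442

1992724442


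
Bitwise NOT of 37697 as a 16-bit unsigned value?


~0b1001001101000001 = 0b110110010111110 = 27838 (16-bit unsigned)

27838


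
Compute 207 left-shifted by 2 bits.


0b11001111 << 2 = 0b1100111100 = 828

828


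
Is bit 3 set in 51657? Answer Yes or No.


0b1100100111001001, bit 3 = 1. Yes

Yes


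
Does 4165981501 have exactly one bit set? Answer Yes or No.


0b11111000010011111101010100111101. Multiple bits set => No

No


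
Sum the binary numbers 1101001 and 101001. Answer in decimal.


1101001 + 101001 = 10010010 = 146

146


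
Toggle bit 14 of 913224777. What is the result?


913224777 ^ (1 << 14) = 913224777 ^ 16384 = 913241161

913241161


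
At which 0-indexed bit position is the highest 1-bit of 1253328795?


0b1001010101101000100011110011011. Highest set bit at position 30

30


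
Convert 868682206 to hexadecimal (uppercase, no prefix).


868682206 = 33C709DE hex

33C709DE


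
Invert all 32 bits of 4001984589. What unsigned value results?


4001984589 ^ 4294967295 = 292982706

292982706


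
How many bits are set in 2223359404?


0b10000100100001011100010110101100 has 13 set bits

13


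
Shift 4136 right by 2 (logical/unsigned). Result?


0b1000000101000 >> 2 = 0b10000001010 = 1034

1034


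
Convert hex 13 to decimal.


13 hex = 19 decimal

19


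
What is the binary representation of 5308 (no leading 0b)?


5308 = 1010010111100 in binary

1010010111100


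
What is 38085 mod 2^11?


38085 & 2047 = 1221

1221


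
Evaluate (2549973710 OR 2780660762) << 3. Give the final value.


Step 1: 2549973710 | 2780660762 = 3086845662
Step 2: 3086845662 << 3 = 24694765296

24694765296


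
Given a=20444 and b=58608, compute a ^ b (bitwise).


20444 ^ 58608 = 43820

43820


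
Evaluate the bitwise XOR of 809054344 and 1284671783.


0b110000001110010011000010001000 ^ 0b1001100100100101000100100100111 = 0b1111100101010111011100110101111 = 2091628975

2091628975


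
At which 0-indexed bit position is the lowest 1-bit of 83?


0b1010011. Lowest set bit at position 0

0


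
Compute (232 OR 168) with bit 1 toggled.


Step 1: 232 | 168 = 232
Step 2: 232 ^ (1 << 1) = 232 ^ 2 = 234

234


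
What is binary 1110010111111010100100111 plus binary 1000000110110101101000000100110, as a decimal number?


1110010111111010100100111 + 1000000110110101101000000100110 = 1000010101001101100010101001101 = 1118225741

1118225741


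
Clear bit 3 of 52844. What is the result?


52844 & ~(1 << 3) = 52836

52836


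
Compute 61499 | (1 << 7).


61499 | (1 << 7) = 61499 | 128 = 61627

61627


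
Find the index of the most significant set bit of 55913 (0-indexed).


0b1101101001101001. Highest set bit at position 15

15


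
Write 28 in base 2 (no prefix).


28 = 11100 in binary

11100


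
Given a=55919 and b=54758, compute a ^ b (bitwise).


55919 ^ 54758 = 3977

3977


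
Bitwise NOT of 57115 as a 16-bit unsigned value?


~0b1101111100011011 = 0b10000011100100 = 8420 (16-bit unsigned)

8420


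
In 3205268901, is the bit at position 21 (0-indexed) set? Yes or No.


0b10111111000011001000010110100101, bit 21 = 0. No

No


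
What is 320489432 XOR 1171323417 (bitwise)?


0b10011000110100100011111011000 ^ 0b1000101110100001111101000011001 = 0b1010110110010101011110111000001 = 1456127425

1456127425


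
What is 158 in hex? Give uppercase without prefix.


158 = 9E hex

9E


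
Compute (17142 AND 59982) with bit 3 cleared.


Step 1: 17142 & 59982 = 16966
Step 2: 16966 & ~(1 << 3) = 16966

16966


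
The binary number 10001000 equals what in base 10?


10001000 in decimal = 136

136


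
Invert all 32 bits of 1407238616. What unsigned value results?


1407238616 ^ 4294967295 = 2887728679

2887728679


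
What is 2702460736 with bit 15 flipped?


2702460736 ^ (1 << 15) = 2702460736 ^ 32768 = 2702493504

2702493504


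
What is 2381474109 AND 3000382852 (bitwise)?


0b10001101111100100110100100111101 & 0b10110010110101100011010110000100 = 0b10000000110100100010000100000100 = 2161254660

2161254660


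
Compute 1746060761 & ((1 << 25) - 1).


1746060761 & 33554431 = 1230297

1230297


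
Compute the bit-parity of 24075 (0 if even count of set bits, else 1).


0b101111000001011 has 8 ones => parity 0

0


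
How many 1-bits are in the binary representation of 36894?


0b1001000000011110 has 6 set bits

6


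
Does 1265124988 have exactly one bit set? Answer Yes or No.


0b1001011011010000100011001111100. Multiple bits set => No

No


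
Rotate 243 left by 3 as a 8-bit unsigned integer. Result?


Rotate 0b11110011 left by 3 (8-bit) = 0b10011111 = 159

159


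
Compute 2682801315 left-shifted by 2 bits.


0b10011111111010000100110010100011 << 2 = 0b1001111111101000010011001010001100 = 10731205260

10731205260


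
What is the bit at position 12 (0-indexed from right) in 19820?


0b100110101101100, position 12 = 0

0


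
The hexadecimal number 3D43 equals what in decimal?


3D43 hex = 15683 decimal

15683


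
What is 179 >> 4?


0b10110011 >> 4 = 0b1011 = 11

11


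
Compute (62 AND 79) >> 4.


Step 1: 62 & 79 = 14
Step 2: 14 >> 4 = 0

0


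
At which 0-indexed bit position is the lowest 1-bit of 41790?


0b1010001100111110. Lowest set bit at position 1

1


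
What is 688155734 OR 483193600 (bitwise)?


0b101001000001000110110001010110 | 0b11100110011001111001100000000 = 0b111101110011001111111101010110 = 1036844886

1036844886


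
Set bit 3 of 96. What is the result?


96 | (1 << 3) = 96 | 8 = 104

104


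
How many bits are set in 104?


0b1101000 has 3 set bits

3


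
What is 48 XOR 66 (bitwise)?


0b110000 ^ 0b1000010 = 0b1110010 = 114

114


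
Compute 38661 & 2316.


0b1001011100000101 & 0b100100001100 = 0b100000100 = 260

260


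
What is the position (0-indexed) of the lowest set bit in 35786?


0b1000101111001010. Lowest set bit at position 1

1


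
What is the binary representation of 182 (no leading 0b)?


182 = 10110110 in binary

10110110


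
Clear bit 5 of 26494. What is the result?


26494 & ~(1 << 5) = 26462

26462


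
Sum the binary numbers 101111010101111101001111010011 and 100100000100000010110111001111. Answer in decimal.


101111010101111101001111010011 + 100100000100000010110111001111 = 1010011011010000000000110100010 = 1399325090

1399325090


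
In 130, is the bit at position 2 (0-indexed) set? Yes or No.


0b10000010, bit 2 = 0. No

No


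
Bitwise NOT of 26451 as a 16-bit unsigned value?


~0b110011101010011 = 0b1001100010101100 = 39084 (16-bit unsigned)

39084


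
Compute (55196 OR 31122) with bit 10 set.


Step 1: 55196 | 31122 = 65438
Step 2: 65438 | (1 << 10) = 65438 | 1024 = 65438

65438


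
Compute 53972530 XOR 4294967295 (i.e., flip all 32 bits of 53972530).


53972530 ^ 4294967295 = 4240994765

4240994765


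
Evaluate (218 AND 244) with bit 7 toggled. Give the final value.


Step 1: 218 & 244 = 208
Step 2: 208 ^ (1 << 7) = 208 ^ 128 = 80

80


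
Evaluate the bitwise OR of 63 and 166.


0b111111 | 0b10100110 = 0b10111111 = 191

191


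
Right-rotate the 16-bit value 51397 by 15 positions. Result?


Rotate 0b1100100011000101 right by 15 (16-bit) = 0b1001000110001011 = 37259

37259


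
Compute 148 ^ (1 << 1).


148 ^ (1 << 1) = 148 ^ 2 = 150

150


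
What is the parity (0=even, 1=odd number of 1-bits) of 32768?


0b1000000000000000 has 1 ones => parity 1

1


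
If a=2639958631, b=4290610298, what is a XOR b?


2639958631 ^ 4290610298 = 1659311645

1659311645


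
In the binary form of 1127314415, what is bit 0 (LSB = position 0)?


0b1000011001100010111001111101111, position 0 = 1

1


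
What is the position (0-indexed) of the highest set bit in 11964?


0b10111010111100. Highest set bit at position 13

13


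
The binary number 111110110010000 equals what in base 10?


111110110010000 in decimal = 32144

32144


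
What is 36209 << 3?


0b1000110101110001 << 3 = 0b1000110101110001000 = 289672

289672


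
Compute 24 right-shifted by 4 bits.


0b11000 >> 4 = 0b1 = 1

1


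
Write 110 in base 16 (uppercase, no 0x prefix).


110 = 6E hex

6E


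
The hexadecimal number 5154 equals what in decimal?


5154 hex = 20820 decimal

20820


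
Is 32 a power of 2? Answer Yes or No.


0b100000. Only one bit set => Yes

Yes


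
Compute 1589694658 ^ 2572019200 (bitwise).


0b1011110110000001101000011000010 ^ 0b10011001010011011110011000000000 = 0b11000111100011010011011011000010 = 3347920578

3347920578


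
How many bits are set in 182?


0b10110110 has 5 set bits

5


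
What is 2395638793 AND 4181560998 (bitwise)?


0b10001110110010101000110000001001 & 0b11111001001111011000111010100110 = 0b10001000000010001000110000000000 = 2282261504

2282261504


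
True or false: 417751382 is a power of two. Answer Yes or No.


0b11000111001100110000101010110. Multiple bits set => No

No


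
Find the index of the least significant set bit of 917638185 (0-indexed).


0b110110101100100000110000101001. Lowest set bit at position 0

0


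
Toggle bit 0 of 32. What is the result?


32 ^ (1 << 0) = 32 ^ 1 = 33

33


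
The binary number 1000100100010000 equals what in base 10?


1000100100010000 in decimal = 35088

35088


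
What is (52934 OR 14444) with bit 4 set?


Step 1: 52934 | 14444 = 65262
Step 2: 65262 | (1 << 4) = 65262 | 16 = 65278

65278


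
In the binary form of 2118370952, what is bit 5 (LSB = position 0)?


0b1111110010000111100011010001000, position 5 = 0

0


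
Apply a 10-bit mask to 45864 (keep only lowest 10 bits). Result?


45864 & 1023 = 808

808


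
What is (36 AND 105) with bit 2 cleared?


Step 1: 36 & 105 = 32
Step 2: 32 & ~(1 << 2) = 32

32


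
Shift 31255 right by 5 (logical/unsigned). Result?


0b111101000010111 >> 5 = 0b1111010000 = 976

976


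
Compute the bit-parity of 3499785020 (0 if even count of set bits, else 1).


0b11010000100110100111101100111100 has 17 ones => parity 1

1


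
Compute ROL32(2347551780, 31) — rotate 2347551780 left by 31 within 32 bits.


Rotate 0b10001011111011001100110000100100 left by 31 (32-bit) = 0b1000101111101100110011000010010 = 1173775890

1173775890


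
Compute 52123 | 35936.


0b1100101110011011 | 0b1000110001100000 = 0b1100111111111011 = 53243

53243


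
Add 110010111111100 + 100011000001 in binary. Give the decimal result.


110010111111100 + 100011000001 = 110111010111101 = 28349

28349


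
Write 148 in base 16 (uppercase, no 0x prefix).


148 = 94 hex

94


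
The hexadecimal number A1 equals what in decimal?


A1 hex = 161 decimal

161


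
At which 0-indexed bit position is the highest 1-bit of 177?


0b10110001. Highest set bit at position 7

7


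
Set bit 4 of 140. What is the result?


140 | (1 << 4) = 140 | 16 = 156

156


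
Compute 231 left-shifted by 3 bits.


0b11100111 << 3 = 0b11100111000 = 1848

1848


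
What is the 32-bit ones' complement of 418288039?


418288039 ^ 4294967295 = 3876679256

3876679256


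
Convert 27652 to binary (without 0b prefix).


27652 = 110110000000100 in binary

110110000000100


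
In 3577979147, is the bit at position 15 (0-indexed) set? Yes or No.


0b11010101010000111010000100001011, bit 15 = 1. Yes

Yes


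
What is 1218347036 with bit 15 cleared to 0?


1218347036 & ~(1 << 15) = 1218314268

1218314268


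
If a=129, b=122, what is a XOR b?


129 ^ 122 = 251

251


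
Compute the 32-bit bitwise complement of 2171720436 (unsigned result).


~0b10000001011100011101001011110100 = 0b1111110100011100010110100001011 = 2123246859 (32-bit unsigned)

2123246859


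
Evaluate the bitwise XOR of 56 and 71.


0b111000 ^ 0b1000111 = 0b1111111 = 127

127


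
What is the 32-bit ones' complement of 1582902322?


1582902322 ^ 4294967295 = 2712064973

2712064973


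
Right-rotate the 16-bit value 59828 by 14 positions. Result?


Rotate 0b1110100110110100 right by 14 (16-bit) = 0b1010011011010011 = 42707

42707


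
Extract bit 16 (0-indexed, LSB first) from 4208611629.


0b11111010110110100101000100101101, position 16 = 0

0


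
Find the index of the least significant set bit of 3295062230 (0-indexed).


0b11000100011001101010100011010110. Lowest set bit at position 1

1


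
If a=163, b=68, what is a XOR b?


163 ^ 68 = 231

231


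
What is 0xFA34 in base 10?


FA34 hex = 64052 decimal

64052


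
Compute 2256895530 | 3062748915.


0b10000110100001010111111000101010 | 0b10110110100011011101011011110011 = 0b10110110100011011111111011111011 = 3062759163

3062759163


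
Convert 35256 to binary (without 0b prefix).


35256 = 1000100110111000 in binary

1000100110111000


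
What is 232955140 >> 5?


0b1101111000101001110100000100 >> 5 = 0b11011110001010011101000 = 7279848

7279848


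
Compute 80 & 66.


0b1010000 & 0b1000010 = 0b1000000 = 64

64


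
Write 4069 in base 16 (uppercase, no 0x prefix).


4069 = FE5 hex

FE5


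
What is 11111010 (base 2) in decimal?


11111010 in decimal = 250

250


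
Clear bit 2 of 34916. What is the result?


34916 & ~(1 << 2) = 34912

34912


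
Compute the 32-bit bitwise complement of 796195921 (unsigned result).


~0b101111011101001111110001010001 = 0b11010000100010110000001110101110 = 3498771374 (32-bit unsigned)

3498771374


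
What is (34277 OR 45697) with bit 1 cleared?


Step 1: 34277 | 45697 = 47077
Step 2: 47077 & ~(1 << 1) = 47077

47077


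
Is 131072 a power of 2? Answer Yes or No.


0b100000000000000000. Only one bit set => Yes

Yes


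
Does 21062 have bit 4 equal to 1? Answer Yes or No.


0b101001001000110, bit 4 = 0. No

No


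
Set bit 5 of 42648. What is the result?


42648 | (1 << 5) = 42648 | 32 = 42680

42680


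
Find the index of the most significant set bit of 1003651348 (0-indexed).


0b111011110100101000000100010100. Highest set bit at position 29

29


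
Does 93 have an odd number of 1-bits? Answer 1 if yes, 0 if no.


0b1011101 has 5 ones => parity 1

1


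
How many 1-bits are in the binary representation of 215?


0b11010111 has 6 set bits

6


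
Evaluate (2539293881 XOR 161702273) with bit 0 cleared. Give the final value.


Step 1: 2539293881 ^ 161702273 = 2667179320
Step 2: 2667179320 & ~(1 << 0) = 2667179320

2667179320


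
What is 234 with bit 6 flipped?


234 ^ (1 << 6) = 234 ^ 64 = 170

170


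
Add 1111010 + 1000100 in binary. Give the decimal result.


1111010 + 1000100 = 10111110 = 190

190


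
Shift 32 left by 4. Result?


0b100000 << 4 = 0b1000000000 = 512

512


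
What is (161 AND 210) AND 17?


Step 1: 161 & 210 = 128
Step 2: 128 & 17 = 0

0


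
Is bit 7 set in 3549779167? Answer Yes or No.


0b11010011100101010101010011011111, bit 7 = 1. Yes

Yes


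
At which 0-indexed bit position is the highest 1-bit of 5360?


0b1010011110000. Highest set bit at position 12

12


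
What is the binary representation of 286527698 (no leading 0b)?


286527698 = 10001000101000001000011010010 in binary

10001000101000001000011010010


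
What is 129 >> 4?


0b10000001 >> 4 = 0b1000 = 8

8


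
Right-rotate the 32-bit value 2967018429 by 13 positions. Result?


Rotate 0b10110000110110010001101110111101 right by 13 (32-bit) = 0b11011101111011011000011011001000 = 3723331272

3723331272


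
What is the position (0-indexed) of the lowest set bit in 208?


0b11010000. Lowest set bit at position 4

4


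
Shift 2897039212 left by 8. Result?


0b10101100101011010100111101101100 << 8 = 0b1010110010101101010011110110110000000000 = 741642038272

741642038272


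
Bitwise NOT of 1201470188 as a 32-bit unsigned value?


~0b1000111100111001111101011101100 = 0b10111000011000110000010100010011 = 3093497107 (32-bit unsigned)

3093497107


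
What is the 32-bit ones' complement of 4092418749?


4092418749 ^ 4294967295 = 202548546

202548546


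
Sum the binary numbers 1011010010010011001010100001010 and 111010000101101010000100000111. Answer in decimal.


1011010010010011001010100001010 + 111010000101101010000100000111 = 10010100011000000011011000010001 = 2489333265

2489333265


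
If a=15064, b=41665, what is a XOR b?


15064 ^ 41665 = 38937

38937


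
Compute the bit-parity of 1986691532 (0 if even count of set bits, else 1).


0b1110110011010101000000111001100 has 15 ones => parity 1

1


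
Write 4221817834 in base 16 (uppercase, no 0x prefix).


4221817834 = FBA3D3EA hex

FBA3D3EA


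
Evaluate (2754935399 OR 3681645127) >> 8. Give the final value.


Step 1: 2754935399 | 3681645127 = 4285921895
Step 2: 4285921895 >> 8 = 16741882

16741882


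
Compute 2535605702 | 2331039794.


0b10010111001000100100010111000110 | 0b10001010111100001101100000110010 = 0b10011111111100101101110111110110 = 2683493878

2683493878


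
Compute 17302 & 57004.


0b100001110010110 & 0b1101111010101100 = 0b100001010000100 = 17028

17028


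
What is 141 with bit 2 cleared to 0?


141 & ~(1 << 2) = 137

137


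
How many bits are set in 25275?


0b110001010111011 has 9 set bits

9


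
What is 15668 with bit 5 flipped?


15668 ^ (1 << 5) = 15668 ^ 32 = 15636

15636


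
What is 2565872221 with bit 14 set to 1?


2565872221 | (1 << 14) = 2565872221 | 16384 = 2565888605

2565888605


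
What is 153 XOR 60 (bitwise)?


0b10011001 ^ 0b111100 = 0b10100101 = 165

165


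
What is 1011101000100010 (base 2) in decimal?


1011101000100010 in decimal = 47650

47650


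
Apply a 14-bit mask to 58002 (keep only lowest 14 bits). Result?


58002 & 16383 = 8850

8850


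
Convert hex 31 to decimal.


31 hex = 49 decimal

49


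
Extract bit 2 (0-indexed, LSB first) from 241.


0b11110001, position 2 = 0

0


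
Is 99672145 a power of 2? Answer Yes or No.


0b101111100001110000001010001. Multiple bits set => No

No


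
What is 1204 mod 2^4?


1204 & 15 = 4

4


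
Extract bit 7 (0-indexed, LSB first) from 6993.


0b1101101010001, position 7 = 0

0


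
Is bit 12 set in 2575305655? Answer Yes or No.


0b10011001100000000000101110110111, bit 12 = 0. No

No


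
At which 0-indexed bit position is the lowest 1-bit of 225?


0b11100001. Lowest set bit at position 0

0


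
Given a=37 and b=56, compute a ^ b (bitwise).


37 ^ 56 = 29

29


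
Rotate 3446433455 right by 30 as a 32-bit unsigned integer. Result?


Rotate 0b11001101011011000110011010101111 right by 30 (32-bit) = 0b110101101100011001101010111111 = 900831935

900831935


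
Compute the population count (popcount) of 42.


0b101010 has 3 set bits

3


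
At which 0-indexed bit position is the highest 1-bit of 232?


0b11101000. Highest set bit at position 7

7


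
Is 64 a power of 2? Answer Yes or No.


0b1000000. Only one bit set => Yes

Yes


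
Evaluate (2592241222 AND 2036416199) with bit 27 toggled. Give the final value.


Step 1: 2592241222 & 2036416199 = 402667078
Step 2: 402667078 ^ (1 << 27) = 402667078 ^ 134217728 = 268449350

268449350


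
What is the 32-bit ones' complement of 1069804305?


1069804305 ^ 4294967295 = 3225162990

3225162990


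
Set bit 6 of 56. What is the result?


56 | (1 << 6) = 56 | 64 = 120

120


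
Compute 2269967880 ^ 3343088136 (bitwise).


0b10000111010011001111011000001000 ^ 0b11000111010000110111101000001000 = 0b1000000000011111000110000000000 = 1074760704

1074760704


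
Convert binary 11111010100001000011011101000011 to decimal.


11111010100001000011011101000011 in decimal = 4202968899

4202968899


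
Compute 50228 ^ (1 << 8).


50228 ^ (1 << 8) = 50228 ^ 256 = 50484

50484


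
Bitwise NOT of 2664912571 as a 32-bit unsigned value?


~0b10011110110101110101011010111011 = 0b1100001001010001010100101000100 = 1630054724 (32-bit unsigned)

1630054724


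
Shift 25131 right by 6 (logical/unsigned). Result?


0b110001000101011 >> 6 = 0b110001000 = 392

392


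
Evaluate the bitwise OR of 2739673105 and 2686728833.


0b10100011010011000001100000010001 | 0b10100000001001000011101010000001 = 0b10100011011011000011101010010001 = 2741779089

2741779089


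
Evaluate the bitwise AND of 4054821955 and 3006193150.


0b11110001101011111010110001000011 & 0b10110011001011101101110111111110 = 0b10110001001011101000110001000010 = 2972617794

2972617794


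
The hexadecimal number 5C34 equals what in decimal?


5C34 hex = 23604 decimal

23604


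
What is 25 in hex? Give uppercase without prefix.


25 = 19 hex

19


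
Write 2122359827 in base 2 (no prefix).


2122359827 = 1111110100000001010010000010011 in binary

1111110100000001010010000010011


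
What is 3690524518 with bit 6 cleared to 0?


3690524518 & ~(1 << 6) = 3690524454

3690524454


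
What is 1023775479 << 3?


0b111101000001011001001011110111 << 3 = 0b111101000001011001001011110111000 = 8190203832

8190203832


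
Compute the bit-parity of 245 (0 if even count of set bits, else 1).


0b11110101 has 6 ones => parity 0

0


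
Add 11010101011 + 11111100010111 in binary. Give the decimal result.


11010101011 + 11111100010111 = 100010111000010 = 17858

17858


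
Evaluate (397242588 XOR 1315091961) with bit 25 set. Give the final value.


Step 1: 397242588 ^ 1315091961 = 1506788645
Step 2: 1506788645 | (1 << 25) = 1506788645 | 33554432 = 1540343077

1540343077


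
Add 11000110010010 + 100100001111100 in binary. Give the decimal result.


11000110010010 + 100100001111100 = 111101000001110 = 31246

31246


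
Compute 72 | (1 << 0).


72 | (1 << 0) = 72 | 1 = 73

73


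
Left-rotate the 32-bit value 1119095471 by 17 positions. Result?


Rotate 0b1000010101101000000101010101111 left by 17 (32-bit) = 0b10101010111101000010101101000 = 358516072

358516072


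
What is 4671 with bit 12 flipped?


4671 ^ (1 << 12) = 4671 ^ 4096 = 575

575


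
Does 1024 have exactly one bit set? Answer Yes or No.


0b10000000000. Only one bit set => Yes

Yes


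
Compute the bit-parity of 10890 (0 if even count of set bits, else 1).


0b10101010001010 has 6 ones => parity 0

0


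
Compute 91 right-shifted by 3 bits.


0b1011011 >> 3 = 0b1011 = 11

11


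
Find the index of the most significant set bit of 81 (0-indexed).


0b1010001. Highest set bit at position 6

6


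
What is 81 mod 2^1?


81 & 1 = 1

1


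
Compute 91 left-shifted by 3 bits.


0b1011011 << 3 = 0b1011011000 = 728

728


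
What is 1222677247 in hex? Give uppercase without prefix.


1222677247 = 48E092FF hex

48E092FF


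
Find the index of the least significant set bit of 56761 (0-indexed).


0b1101110110111001. Lowest set bit at position 0

0


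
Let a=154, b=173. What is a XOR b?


154 ^ 173 = 55

55


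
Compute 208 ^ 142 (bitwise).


0b11010000 ^ 0b10001110 = 0b1011110 = 94

94


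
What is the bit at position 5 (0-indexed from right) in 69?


0b1000101, position 5 = 0

0


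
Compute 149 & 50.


0b10010101 & 0b110010 = 0b10000 = 16

16


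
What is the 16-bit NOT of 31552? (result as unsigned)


~0b111101101000000 = 0b1000010010111111 = 33983 (16-bit unsigned)

33983


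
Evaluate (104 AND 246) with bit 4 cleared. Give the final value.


Step 1: 104 & 246 = 96
Step 2: 96 & ~(1 << 4) = 96

96


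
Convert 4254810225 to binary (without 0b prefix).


4254810225 = 11111101100110110100000001110001 in binary

11111101100110110100000001110001


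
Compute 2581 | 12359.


0b101000010101 | 0b11000001000111 = 0b11101001010111 = 14935

14935


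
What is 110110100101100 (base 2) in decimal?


110110100101100 in decimal = 27948

27948


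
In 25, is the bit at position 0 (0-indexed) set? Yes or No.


0b11001, bit 0 = 1. Yes

Yes


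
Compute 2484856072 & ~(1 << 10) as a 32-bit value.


2484856072 & ~(1 << 10) = 2484855048

2484855048


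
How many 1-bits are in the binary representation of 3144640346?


0b10111011011011110110011101011010 has 21 set bits

21


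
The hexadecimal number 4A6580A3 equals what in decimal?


4A6580A3 hex = 1248166051 decimal

1248166051


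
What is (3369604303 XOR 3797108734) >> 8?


Step 1: 3369604303 ^ 3797108734 = 713773873
Step 2: 713773873 >> 8 = 2788179

2788179


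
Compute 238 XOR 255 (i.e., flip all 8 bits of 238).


238 ^ 255 = 17

17


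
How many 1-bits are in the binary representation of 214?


0b11010110 has 5 set bits

5


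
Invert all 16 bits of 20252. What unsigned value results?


20252 ^ 65535 = 45283

45283


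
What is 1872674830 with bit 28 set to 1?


1872674830 | (1 << 28) = 1872674830 | 268435456 = 2141110286

2141110286


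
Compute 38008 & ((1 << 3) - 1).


38008 & 7 = 0

0


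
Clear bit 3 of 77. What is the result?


77 & ~(1 << 3) = 69

69


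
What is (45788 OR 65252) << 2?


Step 1: 45788 | 65252 = 65276
Step 2: 65276 << 2 = 261104

261104


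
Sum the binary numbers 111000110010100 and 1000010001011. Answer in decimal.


111000110010100 + 1000010001011 = 1000001000011111 = 33311

33311


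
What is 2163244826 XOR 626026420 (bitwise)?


0b10000000111100000111111100011010 ^ 0b100101010100000110011110110100 = 0b10100101101000000001100010101110 = 2778732718

2778732718


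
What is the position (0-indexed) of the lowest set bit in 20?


0b10100. Lowest set bit at position 2

2


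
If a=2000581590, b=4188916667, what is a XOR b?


2000581590 ^ 4188916667 = 2392045677

2392045677


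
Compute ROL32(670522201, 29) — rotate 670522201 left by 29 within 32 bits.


Rotate 0b100111111101110101101101011001 left by 29 (32-bit) = 0b100100111111101110101101101011 = 620686187

620686187


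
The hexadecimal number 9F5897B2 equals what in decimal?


9F5897B2 hex = 2673383346 decimal

2673383346


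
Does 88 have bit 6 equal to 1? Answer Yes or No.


0b1011000, bit 6 = 1. Yes

Yes


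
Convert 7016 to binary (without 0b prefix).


7016 = 1101101101000 in binary

1101101101000


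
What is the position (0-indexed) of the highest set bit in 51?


0b110011. Highest set bit at position 5

5


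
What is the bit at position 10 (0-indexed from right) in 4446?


0b1000101011110, position 10 = 0

0


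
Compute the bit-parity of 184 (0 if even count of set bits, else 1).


0b10111000 has 4 ones => parity 0

0


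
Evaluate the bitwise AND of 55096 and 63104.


0b1101011100111000 & 0b1111011010000000 = 0b1101011000000000 = 54784

54784


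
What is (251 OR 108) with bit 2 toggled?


Step 1: 251 | 108 = 255
Step 2: 255 ^ (1 << 2) = 255 ^ 4 = 251

251


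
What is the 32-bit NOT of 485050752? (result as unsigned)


~0b11100111010010100100110000000 = 0b11100011000101101011011001111111 = 3809916543 (32-bit unsigned)

3809916543


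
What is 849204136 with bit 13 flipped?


849204136 ^ (1 << 13) = 849204136 ^ 8192 = 849212328

849212328


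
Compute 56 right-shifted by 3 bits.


0b111000 >> 3 = 0b111 = 7

7


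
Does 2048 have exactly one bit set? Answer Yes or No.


0b100000000000. Only one bit set => Yes

Yes


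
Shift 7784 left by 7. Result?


0b1111001101000 << 7 = 0b11110011010000000000 = 996352

996352


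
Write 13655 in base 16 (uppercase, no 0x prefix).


13655 = 3557 hex

3557


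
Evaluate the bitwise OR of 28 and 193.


0b11100 | 0b11000001 = 0b11011101 = 221

221


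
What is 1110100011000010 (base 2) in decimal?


1110100011000010 in decimal = 59586

59586


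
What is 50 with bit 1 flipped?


50 ^ (1 << 1) = 50 ^ 2 = 48

48


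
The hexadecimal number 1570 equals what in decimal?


1570 hex = 5488 decimal

5488


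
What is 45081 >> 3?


0b1011000000011001 >> 3 = 0b1011000000011 = 5635

5635


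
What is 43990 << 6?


0b1010101111010110 << 6 = 0b1010101111010110000000 = 2815360

2815360


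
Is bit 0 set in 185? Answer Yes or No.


0b10111001, bit 0 = 1. Yes

Yes


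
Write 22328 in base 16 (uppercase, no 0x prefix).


22328 = 5738 hex

5738


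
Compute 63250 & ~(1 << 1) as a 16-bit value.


63250 & ~(1 << 1) = 63248

63248


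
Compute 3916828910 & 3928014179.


0b11101001011101100001000011101110 & 0b11101010001000001011110101100011 = 0b11101000001000000001000001100010 = 3894415458

3894415458


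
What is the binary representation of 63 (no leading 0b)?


63 = 111111 in binary

111111


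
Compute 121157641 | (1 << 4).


121157641 | (1 << 4) = 121157641 | 16 = 121157657

121157657


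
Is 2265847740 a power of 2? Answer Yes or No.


0b10000111000011100001011110111100. Multiple bits set => No

No


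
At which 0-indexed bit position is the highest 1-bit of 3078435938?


0b10110111011111010011010001100010. Highest set bit at position 31

31


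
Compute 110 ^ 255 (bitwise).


0b1101110 ^ 0b11111111 = 0b10010001 = 145

145


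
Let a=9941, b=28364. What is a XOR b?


9941 ^ 28364 = 18457

18457


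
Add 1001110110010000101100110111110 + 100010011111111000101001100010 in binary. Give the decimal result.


1001110110010000101100110111110 + 100010011111111000101001100010 = 1110001010001111110010000100000 = 1900536864

1900536864


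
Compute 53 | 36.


0b110101 | 0b100100 = 0b110101 = 53

53


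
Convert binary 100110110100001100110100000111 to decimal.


100110110100001100110100000111 in decimal = 651218183

651218183


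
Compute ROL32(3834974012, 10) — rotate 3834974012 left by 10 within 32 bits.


Rotate 0b11100100100101010000111100111100 left by 10 (32-bit) = 0b1010100001111001111001110010010 = 1413280658

1413280658


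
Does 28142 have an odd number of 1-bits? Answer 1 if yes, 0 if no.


0b110110111101110 has 11 ones => parity 1

1


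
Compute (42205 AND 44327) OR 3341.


Step 1: 42205 & 44327 = 41989
Step 2: 41989 | 3341 = 44301

44301


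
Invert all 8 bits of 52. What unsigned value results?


52 ^ 255 = 203

203


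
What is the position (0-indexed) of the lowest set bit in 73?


0b1001001. Lowest set bit at position 0

0


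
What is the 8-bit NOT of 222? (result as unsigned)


~0b11011110 = 0b100001 = 33 (8-bit unsigned)

33


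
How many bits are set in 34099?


0b1000010100110011 has 7 set bits

7


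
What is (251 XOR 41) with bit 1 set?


Step 1: 251 ^ 41 = 210
Step 2: 210 | (1 << 1) = 210 | 2 = 210

210


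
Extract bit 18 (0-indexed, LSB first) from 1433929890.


0b1010101011110000000100010100010, position 18 = 0

0


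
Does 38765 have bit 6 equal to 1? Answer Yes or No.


0b1001011101101101, bit 6 = 1. Yes

Yes


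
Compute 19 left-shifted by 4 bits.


0b10011 << 4 = 0b100110000 = 304

304


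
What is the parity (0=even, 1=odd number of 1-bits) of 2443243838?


0b10010001101000001111000100111110 has 15 ones => parity 1

1


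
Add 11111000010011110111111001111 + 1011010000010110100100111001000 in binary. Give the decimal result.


11111000010011110111111001111 + 1011010000010110100100111001000 = 1111001000101010011100110010111 = 2031434135

2031434135


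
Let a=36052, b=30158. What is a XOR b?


36052 ^ 30158 = 63770

63770


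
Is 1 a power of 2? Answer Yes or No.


0b1. Only one bit set => Yes

Yes


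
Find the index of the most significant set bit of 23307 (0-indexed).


0b101101100001011. Highest set bit at position 14

14


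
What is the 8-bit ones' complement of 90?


90 ^ 255 = 165

165


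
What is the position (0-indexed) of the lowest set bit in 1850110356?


0b1101110010001100111000110010100. Lowest set bit at position 2

2


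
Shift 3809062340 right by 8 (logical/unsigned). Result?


0b11100011000010011010110111000100 >> 8 = 0b111000110000100110101101 = 14879149

14879149


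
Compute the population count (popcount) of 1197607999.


0b1000111011000100000110000111111 has 15 set bits

15


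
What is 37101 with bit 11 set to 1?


37101 | (1 << 11) = 37101 | 2048 = 39149

39149


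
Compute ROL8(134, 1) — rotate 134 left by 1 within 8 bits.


Rotate 0b10000110 left by 1 (8-bit) = 0b1101 = 13

13


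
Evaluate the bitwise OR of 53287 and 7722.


0b1101000000100111 | 0b1111000101010 = 0b1101111000101111 = 56879

56879


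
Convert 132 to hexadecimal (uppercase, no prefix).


132 = 84 hex

84


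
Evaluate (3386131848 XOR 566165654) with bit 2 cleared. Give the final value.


Step 1: 3386131848 ^ 566165654 = 3899344158
Step 2: 3899344158 & ~(1 << 2) = 3899344154

3899344154


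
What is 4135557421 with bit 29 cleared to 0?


4135557421 & ~(1 << 29) = 3598686509

3598686509


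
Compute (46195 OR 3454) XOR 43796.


Step 1: 46195 | 3454 = 48511
Step 2: 48511 ^ 43796 = 5739

5739


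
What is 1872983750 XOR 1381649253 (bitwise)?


0b1101111101000110111011011000110 ^ 0b1010010010110100100101101100101 = 0b111101111110010011110110100011 = 1039744419

1039744419


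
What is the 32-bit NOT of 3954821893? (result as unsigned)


~0b11101011101110011100101100000101 = 0b10100010001100011010011111010 = 340145402 (32-bit unsigned)

340145402


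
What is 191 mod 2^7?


191 & 127 = 63

63


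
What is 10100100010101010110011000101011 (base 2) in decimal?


10100100010101010110011000101011 in decimal = 2757060139

2757060139


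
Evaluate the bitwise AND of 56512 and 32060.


0b1101110011000000 & 0b111110100111100 = 0b101110000000000 = 23552

23552


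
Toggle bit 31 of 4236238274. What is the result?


4236238274 ^ (1 << 31) = 4236238274 ^ 2147483648 = 2088754626

2088754626


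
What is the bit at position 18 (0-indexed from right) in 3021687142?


0b10110100000110110100100101100110, position 18 = 0

0


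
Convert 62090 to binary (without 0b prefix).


62090 = 1111001010001010 in binary

1111001010001010


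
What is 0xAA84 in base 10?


AA84 hex = 43652 decimal

43652


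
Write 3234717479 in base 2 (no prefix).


3234717479 = 11000000110011011101111100100111 in binary

11000000110011011101111100100111


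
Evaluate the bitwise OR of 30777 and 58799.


0b111100000111001 | 0b1110010110101111 = 0b1111110110111111 = 64959

64959


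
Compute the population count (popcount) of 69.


0b1000101 has 3 set bits

3


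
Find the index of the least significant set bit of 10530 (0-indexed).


0b10100100100010. Lowest set bit at position 1

1


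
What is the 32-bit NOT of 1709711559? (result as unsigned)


~0b1100101111010000010000011000111 = 0b10011010000101111101111100111000 = 2585255736 (32-bit unsigned)

2585255736


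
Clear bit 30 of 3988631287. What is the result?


3988631287 & ~(1 << 30) = 2914889463

2914889463


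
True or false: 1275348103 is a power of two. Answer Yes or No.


0b1001100000001000100010010000111. Multiple bits set => No

No


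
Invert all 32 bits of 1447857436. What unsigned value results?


1447857436 ^ 4294967295 = 2847109859

2847109859


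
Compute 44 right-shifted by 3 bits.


0b101100 >> 3 = 0b101 = 5

5


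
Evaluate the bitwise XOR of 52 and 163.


0b110100 ^ 0b10100011 = 0b10010111 = 151

151


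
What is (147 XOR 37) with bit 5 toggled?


Step 1: 147 ^ 37 = 182
Step 2: 182 ^ (1 << 5) = 182 ^ 32 = 150

150


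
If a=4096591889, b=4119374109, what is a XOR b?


4096591889 ^ 4119374109 = 27631884

27631884


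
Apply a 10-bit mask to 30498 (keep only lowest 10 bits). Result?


30498 & 1023 = 802

802


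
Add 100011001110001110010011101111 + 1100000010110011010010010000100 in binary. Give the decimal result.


100011001110001110010011101111 + 1100000010110011010010010000100 = 10000011100100101000100101110011 = 2207418739

2207418739


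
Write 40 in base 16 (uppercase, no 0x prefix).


40 = 28 hex

28


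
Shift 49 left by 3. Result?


0b110001 << 3 = 0b110001000 = 392

392


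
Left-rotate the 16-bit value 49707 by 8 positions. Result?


Rotate 0b1100001000101011 left by 8 (16-bit) = 0b10101111000010 = 11202

11202


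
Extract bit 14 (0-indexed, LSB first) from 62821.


0b1111010101100101, position 14 = 1

1


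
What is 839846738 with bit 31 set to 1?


839846738 | (1 << 31) = 839846738 | 2147483648 = 2987330386

2987330386


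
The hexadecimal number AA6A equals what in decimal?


AA6A hex = 43626 decimal

43626


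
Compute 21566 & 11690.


0b101010000111110 & 0b10110110101010 = 0b10000101010 = 1066

1066


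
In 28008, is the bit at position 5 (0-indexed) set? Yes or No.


0b110110101101000, bit 5 = 1. Yes

Yes


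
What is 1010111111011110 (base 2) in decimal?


1010111111011110 in decimal = 45022

45022


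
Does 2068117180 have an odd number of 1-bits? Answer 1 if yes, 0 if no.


0b1111011010001001111011010111100 has 19 ones => parity 1

1


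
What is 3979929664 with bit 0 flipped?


3979929664 ^ (1 << 0) = 3979929664 ^ 1 = 3979929665

3979929665


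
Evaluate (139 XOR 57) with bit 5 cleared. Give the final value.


Step 1: 139 ^ 57 = 178
Step 2: 178 & ~(1 << 5) = 146

146


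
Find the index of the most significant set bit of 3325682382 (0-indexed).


0b11000110001110011110001011001110. Highest set bit at position 31

31


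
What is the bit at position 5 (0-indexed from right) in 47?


0b101111, position 5 = 1

1


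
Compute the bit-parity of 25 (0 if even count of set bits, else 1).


0b11001 has 3 ones => parity 1

1


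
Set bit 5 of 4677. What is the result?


4677 | (1 << 5) = 4677 | 32 = 4709

4709
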